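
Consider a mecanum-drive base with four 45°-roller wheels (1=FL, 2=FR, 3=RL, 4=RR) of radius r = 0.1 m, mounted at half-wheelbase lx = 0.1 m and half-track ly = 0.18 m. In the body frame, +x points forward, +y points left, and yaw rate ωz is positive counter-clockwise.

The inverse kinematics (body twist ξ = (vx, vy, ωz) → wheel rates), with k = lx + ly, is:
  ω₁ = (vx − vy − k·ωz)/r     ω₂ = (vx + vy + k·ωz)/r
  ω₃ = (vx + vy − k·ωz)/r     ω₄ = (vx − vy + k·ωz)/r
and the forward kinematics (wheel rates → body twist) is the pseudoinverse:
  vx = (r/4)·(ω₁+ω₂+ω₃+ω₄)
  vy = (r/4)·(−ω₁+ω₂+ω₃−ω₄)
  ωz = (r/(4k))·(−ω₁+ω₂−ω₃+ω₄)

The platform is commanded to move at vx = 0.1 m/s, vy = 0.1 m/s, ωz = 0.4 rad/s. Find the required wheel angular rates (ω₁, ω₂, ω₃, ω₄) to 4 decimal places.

k = lx + ly = 0.1 + 0.18 = 0.2800;  k·ωz = 0.2800·0.4 = 0.1120
ω₁ (FL) = (vx − vy − k·ωz)/r = -0.1120/0.1 = -1.1200
ω₂ (FR) = (vx + vy + k·ωz)/r = 0.3120/0.1 = 3.1200
ω₃ (RL) = (vx + vy − k·ωz)/r = 0.0880/0.1 = 0.8800
ω₄ (RR) = (vx − vy + k·ωz)/r = 0.1120/0.1 = 1.1200

(-1.1200, 3.1200, 0.8800, 1.1200)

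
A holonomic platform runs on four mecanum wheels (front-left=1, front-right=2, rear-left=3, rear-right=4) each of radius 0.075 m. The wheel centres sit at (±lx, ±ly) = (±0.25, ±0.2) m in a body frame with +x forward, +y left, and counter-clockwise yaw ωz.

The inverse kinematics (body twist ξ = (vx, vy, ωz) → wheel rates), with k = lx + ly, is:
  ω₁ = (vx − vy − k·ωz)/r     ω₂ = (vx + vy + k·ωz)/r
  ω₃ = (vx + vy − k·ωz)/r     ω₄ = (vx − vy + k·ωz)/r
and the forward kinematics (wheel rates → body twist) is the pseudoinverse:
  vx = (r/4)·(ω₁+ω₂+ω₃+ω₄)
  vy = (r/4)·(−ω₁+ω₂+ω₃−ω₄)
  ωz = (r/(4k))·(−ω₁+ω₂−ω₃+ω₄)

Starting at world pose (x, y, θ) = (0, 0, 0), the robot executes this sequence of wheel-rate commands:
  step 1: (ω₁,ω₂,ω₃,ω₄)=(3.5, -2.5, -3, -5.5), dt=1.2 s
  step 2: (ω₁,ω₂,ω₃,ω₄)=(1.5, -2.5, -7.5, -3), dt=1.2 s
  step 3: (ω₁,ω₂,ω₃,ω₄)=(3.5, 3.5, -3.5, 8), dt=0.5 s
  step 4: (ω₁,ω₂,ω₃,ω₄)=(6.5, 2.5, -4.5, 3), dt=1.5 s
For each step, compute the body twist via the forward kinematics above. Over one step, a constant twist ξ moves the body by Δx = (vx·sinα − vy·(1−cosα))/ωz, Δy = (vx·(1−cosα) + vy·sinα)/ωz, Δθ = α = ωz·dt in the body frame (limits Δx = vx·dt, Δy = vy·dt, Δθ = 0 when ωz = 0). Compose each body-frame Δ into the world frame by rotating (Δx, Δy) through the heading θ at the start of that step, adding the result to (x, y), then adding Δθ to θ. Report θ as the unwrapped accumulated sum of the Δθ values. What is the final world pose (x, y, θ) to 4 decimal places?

step 1: ξ=(vx,vy,ωz)=(-0.1406, -0.0656, -0.3542), dt=1.2 → body Δ=(-0.1802, -0.0411, -0.4250) → world pose (-0.1802, -0.0411, -0.4250)
step 2: ξ=(vx,vy,ωz)=(-0.2156, -0.1594, 0.0208), dt=1.2 → body Δ=(-0.2563, -0.1945, 0.0250) → world pose (-0.4939, -0.1126, -0.4000)
step 3: ξ=(vx,vy,ωz)=(0.2156, -0.2156, 0.4792), dt=0.5 → body Δ=(0.1196, -0.0939, 0.2396) → world pose (-0.4203, -0.2457, -0.1604)
step 4: ξ=(vx,vy,ωz)=(0.1406, -0.2156, 0.1458), dt=1.5 → body Δ=(0.2445, -0.2979, 0.2188) → world pose (-0.2265, -0.5788, 0.0583)

(-0.2265, -0.5788, 0.0583)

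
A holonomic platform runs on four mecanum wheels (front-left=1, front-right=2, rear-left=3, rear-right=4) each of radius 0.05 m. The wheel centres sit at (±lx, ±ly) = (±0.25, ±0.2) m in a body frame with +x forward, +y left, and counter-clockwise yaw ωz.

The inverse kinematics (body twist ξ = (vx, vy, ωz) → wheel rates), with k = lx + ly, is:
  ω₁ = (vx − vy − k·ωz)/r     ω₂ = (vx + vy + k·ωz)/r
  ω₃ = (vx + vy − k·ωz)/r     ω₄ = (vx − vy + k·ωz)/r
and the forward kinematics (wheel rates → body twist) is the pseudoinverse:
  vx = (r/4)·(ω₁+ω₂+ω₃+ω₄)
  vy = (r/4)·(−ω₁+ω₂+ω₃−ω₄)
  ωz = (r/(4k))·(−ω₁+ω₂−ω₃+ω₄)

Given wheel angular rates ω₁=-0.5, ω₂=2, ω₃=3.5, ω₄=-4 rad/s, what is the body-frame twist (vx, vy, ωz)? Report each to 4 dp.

k = lx + ly = 0.25 + 0.2 = 0.4500
ω₁+ω₂+ω₃+ω₄ = 1.0000  →  vx = (0.05/4)·1.0000 = 0.0125
−ω₁+ω₂+ω₃−ω₄ = 10.0000  →  vy = (0.05/4)·10.0000 = 0.1250
−ω₁+ω₂−ω₃+ω₄ = -5.0000  →  ωz = (0.05/1.8000)·-5.0000 = -0.1389

(0.0125, 0.1250, -0.1389)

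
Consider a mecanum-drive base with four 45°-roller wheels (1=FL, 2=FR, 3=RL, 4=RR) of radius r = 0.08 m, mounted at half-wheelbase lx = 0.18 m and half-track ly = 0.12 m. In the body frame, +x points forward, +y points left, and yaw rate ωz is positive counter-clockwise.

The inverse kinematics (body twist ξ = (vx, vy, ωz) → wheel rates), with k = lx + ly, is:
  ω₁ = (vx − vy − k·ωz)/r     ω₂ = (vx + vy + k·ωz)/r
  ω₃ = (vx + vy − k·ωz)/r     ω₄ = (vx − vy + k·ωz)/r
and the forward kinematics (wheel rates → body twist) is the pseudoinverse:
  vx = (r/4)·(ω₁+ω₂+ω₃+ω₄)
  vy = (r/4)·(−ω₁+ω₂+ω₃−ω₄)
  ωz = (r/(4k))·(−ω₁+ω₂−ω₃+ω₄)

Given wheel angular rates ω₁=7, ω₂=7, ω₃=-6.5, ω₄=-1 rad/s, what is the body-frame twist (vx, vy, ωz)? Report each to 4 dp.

(0.1300, -0.1100, 0.3667)

k = lx + ly = 0.18 + 0.12 = 0.3000
ω₁+ω₂+ω₃+ω₄ = 6.5000  →  vx = (0.08/4)·6.5000 = 0.1300
−ω₁+ω₂+ω₃−ω₄ = -5.5000  →  vy = (0.08/4)·-5.5000 = -0.1100
−ω₁+ω₂−ω₃+ω₄ = 5.5000  →  ωz = (0.08/1.2000)·5.5000 = 0.3667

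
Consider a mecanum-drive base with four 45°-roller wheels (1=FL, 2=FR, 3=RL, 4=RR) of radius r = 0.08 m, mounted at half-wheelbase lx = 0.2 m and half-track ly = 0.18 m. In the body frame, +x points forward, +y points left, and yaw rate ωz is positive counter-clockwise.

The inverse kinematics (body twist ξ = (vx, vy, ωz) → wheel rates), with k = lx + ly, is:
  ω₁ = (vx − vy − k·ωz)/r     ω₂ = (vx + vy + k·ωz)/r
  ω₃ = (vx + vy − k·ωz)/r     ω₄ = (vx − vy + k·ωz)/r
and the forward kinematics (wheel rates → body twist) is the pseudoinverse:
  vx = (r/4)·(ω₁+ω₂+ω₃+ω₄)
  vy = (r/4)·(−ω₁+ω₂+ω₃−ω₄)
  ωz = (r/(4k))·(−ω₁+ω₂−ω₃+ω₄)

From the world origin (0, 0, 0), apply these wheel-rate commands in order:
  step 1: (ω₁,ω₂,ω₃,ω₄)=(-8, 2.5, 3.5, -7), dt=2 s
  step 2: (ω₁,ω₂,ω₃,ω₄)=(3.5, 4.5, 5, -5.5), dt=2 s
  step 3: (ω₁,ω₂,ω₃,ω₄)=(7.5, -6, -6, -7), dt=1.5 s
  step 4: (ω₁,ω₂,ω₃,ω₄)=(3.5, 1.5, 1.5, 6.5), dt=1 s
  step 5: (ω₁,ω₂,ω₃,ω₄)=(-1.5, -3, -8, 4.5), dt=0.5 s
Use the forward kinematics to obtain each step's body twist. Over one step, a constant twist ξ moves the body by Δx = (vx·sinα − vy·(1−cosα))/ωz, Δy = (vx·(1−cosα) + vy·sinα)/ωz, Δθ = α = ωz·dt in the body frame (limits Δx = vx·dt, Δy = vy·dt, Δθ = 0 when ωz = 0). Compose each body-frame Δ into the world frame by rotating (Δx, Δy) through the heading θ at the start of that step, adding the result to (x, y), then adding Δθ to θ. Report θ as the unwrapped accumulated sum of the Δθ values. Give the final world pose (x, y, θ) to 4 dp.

step 1: ξ=(vx,vy,ωz)=(-0.1800, 0.4200, 0.0000), dt=2.0 → body Δ=(-0.3600, 0.8400, 0.0000) → world pose (-0.3600, 0.8400, 0.0000)
step 2: ξ=(vx,vy,ωz)=(0.1500, 0.2300, -0.5000), dt=2.0 → body Δ=(0.4639, 0.2492, -1.0000) → world pose (0.1039, 1.0892, -1.0000)
step 3: ξ=(vx,vy,ωz)=(-0.2300, -0.2500, -0.7632), dt=1.5 → body Δ=(-0.4666, -0.1215, -1.1447) → world pose (-0.2504, 1.4162, -2.1447)
step 4: ξ=(vx,vy,ωz)=(0.2600, -0.1400, 0.1579), dt=1.0 → body Δ=(0.2700, -0.1189, 0.1579) → world pose (-0.4969, 1.2541, -1.9868)
step 5: ξ=(vx,vy,ωz)=(-0.1600, -0.2800, 0.5789), dt=0.5 → body Δ=(-0.0588, -0.1496, 0.2895) → world pose (-0.6099, 1.3683, -1.6974)

(-0.6099, 1.3683, -1.6974)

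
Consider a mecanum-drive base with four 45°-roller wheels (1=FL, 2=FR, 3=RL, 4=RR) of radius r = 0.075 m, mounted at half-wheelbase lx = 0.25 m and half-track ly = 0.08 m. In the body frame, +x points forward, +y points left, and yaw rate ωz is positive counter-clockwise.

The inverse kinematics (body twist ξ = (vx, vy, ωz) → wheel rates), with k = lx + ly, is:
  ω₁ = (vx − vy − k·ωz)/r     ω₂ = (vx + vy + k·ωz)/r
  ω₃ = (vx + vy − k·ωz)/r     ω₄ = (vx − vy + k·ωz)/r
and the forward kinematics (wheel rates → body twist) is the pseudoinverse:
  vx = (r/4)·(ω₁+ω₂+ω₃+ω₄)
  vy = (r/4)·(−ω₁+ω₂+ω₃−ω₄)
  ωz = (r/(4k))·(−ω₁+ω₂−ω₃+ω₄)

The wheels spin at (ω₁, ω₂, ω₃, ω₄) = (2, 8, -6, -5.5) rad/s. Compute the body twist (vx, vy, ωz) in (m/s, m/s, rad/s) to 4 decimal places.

(-0.0281, 0.1031, 0.3693)

k = lx + ly = 0.25 + 0.08 = 0.3300
ω₁+ω₂+ω₃+ω₄ = -1.5000  →  vx = (0.075/4)·-1.5000 = -0.0281
−ω₁+ω₂+ω₃−ω₄ = 5.5000  →  vy = (0.075/4)·5.5000 = 0.1031
−ω₁+ω₂−ω₃+ω₄ = 6.5000  →  ωz = (0.075/1.3200)·6.5000 = 0.3693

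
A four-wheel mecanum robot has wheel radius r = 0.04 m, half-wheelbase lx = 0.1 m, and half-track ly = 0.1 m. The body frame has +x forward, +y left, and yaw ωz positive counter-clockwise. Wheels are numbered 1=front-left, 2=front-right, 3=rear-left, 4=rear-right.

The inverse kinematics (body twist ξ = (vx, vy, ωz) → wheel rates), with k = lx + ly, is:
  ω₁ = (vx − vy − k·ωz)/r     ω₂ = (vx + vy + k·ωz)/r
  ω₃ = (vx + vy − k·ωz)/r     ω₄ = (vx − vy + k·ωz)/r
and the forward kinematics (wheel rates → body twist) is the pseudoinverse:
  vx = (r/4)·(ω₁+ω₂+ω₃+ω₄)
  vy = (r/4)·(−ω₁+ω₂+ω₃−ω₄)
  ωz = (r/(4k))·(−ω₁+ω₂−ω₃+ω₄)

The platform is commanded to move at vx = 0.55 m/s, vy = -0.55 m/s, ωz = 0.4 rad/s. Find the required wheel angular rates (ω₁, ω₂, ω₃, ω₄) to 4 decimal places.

(25.5000, 2.0000, -2.0000, 29.5000)

k = lx + ly = 0.1 + 0.1 = 0.2000;  k·ωz = 0.2000·0.4 = 0.0800
ω₁ (FL) = (vx − vy − k·ωz)/r = 1.0200/0.04 = 25.5000
ω₂ (FR) = (vx + vy + k·ωz)/r = 0.0800/0.04 = 2.0000
ω₃ (RL) = (vx + vy − k·ωz)/r = -0.0800/0.04 = -2.0000
ω₄ (RR) = (vx − vy + k·ωz)/r = 1.1800/0.04 = 29.5000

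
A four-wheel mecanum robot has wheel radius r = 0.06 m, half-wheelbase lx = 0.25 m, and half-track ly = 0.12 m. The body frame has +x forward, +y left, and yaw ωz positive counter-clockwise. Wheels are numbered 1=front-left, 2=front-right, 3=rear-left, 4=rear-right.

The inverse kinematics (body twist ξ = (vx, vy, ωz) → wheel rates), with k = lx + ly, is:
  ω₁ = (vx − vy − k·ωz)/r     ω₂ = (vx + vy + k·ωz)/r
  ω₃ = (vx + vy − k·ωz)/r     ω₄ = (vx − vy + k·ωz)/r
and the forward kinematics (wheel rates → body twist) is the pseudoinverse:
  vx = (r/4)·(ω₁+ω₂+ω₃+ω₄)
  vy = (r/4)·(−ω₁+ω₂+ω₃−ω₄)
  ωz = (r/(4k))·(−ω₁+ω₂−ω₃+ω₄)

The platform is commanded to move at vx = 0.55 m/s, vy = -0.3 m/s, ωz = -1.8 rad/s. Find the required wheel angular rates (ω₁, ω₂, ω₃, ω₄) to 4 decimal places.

k = lx + ly = 0.25 + 0.12 = 0.3700;  k·ωz = 0.3700·-1.8 = -0.6660
ω₁ (FL) = (vx − vy − k·ωz)/r = 1.5160/0.06 = 25.2667
ω₂ (FR) = (vx + vy + k·ωz)/r = -0.4160/0.06 = -6.9333
ω₃ (RL) = (vx + vy − k·ωz)/r = 0.9160/0.06 = 15.2667
ω₄ (RR) = (vx − vy + k·ωz)/r = 0.1840/0.06 = 3.0667

(25.2667, -6.9333, 15.2667, 3.0667)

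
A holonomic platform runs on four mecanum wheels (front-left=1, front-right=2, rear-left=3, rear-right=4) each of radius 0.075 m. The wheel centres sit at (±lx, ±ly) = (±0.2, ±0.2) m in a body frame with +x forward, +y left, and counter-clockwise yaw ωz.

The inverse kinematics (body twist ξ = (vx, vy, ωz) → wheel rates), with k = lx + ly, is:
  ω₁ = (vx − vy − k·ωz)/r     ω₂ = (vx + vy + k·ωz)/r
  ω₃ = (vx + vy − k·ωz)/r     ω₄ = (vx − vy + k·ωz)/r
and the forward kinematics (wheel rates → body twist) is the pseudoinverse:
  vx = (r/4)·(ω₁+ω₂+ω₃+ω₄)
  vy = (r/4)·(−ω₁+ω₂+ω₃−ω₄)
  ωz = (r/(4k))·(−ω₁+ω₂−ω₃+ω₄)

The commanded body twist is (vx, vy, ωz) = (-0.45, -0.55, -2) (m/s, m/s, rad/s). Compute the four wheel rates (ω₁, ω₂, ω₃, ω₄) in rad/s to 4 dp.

k = lx + ly = 0.2 + 0.2 = 0.4000;  k·ωz = 0.4000·-2 = -0.8000
ω₁ (FL) = (vx − vy − k·ωz)/r = 0.9000/0.075 = 12.0000
ω₂ (FR) = (vx + vy + k·ωz)/r = -1.8000/0.075 = -24.0000
ω₃ (RL) = (vx + vy − k·ωz)/r = -0.2000/0.075 = -2.6667
ω₄ (RR) = (vx − vy + k·ωz)/r = -0.7000/0.075 = -9.3333

(12.0000, -24.0000, -2.6667, -9.3333)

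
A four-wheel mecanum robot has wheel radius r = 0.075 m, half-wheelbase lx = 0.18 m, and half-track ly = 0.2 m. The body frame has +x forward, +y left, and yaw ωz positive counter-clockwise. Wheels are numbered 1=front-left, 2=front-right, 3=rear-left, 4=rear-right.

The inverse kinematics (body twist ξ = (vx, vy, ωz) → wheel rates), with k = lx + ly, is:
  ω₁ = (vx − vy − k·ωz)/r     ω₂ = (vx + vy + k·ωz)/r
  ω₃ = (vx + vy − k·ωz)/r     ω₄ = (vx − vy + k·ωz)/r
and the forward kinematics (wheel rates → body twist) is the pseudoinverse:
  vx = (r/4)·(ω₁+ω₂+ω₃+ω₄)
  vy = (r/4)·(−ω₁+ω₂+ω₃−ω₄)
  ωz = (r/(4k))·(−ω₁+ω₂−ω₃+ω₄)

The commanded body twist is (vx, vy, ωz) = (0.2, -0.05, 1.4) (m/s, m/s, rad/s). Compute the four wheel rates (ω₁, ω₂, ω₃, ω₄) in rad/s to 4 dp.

(-3.7600, 9.0933, -5.0933, 10.4267)

k = lx + ly = 0.18 + 0.2 = 0.3800;  k·ωz = 0.3800·1.4 = 0.5320
ω₁ (FL) = (vx − vy − k·ωz)/r = -0.2820/0.075 = -3.7600
ω₂ (FR) = (vx + vy + k·ωz)/r = 0.6820/0.075 = 9.0933
ω₃ (RL) = (vx + vy − k·ωz)/r = -0.3820/0.075 = -5.0933
ω₄ (RR) = (vx − vy + k·ωz)/r = 0.7820/0.075 = 10.4267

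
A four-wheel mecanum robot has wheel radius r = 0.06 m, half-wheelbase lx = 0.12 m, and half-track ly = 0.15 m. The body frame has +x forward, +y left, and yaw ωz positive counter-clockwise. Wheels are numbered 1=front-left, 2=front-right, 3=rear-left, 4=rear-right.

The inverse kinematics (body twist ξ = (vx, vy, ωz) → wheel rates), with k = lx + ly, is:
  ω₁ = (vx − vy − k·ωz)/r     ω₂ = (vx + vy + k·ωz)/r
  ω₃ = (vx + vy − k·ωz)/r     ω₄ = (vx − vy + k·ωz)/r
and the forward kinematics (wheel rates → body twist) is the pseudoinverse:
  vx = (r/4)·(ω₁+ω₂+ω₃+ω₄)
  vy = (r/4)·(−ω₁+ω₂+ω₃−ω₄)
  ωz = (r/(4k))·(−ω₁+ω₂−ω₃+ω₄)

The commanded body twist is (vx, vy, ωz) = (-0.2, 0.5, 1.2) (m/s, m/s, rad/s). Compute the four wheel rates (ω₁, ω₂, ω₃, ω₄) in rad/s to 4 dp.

k = lx + ly = 0.12 + 0.15 = 0.2700;  k·ωz = 0.2700·1.2 = 0.3240
ω₁ (FL) = (vx − vy − k·ωz)/r = -1.0240/0.06 = -17.0667
ω₂ (FR) = (vx + vy + k·ωz)/r = 0.6240/0.06 = 10.4000
ω₃ (RL) = (vx + vy − k·ωz)/r = -0.0240/0.06 = -0.4000
ω₄ (RR) = (vx − vy + k·ωz)/r = -0.3760/0.06 = -6.2667

(-17.0667, 10.4000, -0.4000, -6.2667)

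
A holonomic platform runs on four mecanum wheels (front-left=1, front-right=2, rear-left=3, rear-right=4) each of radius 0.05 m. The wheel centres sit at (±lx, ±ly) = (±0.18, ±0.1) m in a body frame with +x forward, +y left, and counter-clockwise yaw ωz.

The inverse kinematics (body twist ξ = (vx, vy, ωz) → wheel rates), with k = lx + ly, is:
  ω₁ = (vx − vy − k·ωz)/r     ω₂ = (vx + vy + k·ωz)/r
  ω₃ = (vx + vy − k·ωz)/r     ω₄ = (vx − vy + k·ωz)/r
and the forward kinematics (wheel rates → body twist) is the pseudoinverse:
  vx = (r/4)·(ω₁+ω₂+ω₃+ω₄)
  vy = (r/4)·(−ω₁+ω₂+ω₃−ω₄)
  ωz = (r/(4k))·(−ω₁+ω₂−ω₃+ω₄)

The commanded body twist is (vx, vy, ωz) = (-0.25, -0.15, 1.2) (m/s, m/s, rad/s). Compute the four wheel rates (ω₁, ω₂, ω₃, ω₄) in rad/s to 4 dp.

k = lx + ly = 0.18 + 0.1 = 0.2800;  k·ωz = 0.2800·1.2 = 0.3360
ω₁ (FL) = (vx − vy − k·ωz)/r = -0.4360/0.05 = -8.7200
ω₂ (FR) = (vx + vy + k·ωz)/r = -0.0640/0.05 = -1.2800
ω₃ (RL) = (vx + vy − k·ωz)/r = -0.7360/0.05 = -14.7200
ω₄ (RR) = (vx − vy + k·ωz)/r = 0.2360/0.05 = 4.7200

(-8.7200, -1.2800, -14.7200, 4.7200)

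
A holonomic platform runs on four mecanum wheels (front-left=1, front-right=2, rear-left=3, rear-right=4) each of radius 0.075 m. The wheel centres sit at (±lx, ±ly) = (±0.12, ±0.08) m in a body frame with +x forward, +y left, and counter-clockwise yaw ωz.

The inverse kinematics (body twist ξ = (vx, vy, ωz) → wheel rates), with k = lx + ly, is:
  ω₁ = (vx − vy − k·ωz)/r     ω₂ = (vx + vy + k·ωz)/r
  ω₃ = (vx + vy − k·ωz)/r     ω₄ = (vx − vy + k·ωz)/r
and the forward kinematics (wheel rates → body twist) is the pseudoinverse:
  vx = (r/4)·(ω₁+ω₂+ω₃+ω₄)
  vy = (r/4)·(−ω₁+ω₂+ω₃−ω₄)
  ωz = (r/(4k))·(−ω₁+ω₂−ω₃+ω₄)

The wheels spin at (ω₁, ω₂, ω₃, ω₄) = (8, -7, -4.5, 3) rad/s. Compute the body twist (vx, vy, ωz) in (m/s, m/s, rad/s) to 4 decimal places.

k = lx + ly = 0.12 + 0.08 = 0.2000
ω₁+ω₂+ω₃+ω₄ = -0.5000  →  vx = (0.075/4)·-0.5000 = -0.0094
−ω₁+ω₂+ω₃−ω₄ = -22.5000  →  vy = (0.075/4)·-22.5000 = -0.4219
−ω₁+ω₂−ω₃+ω₄ = -7.5000  →  ωz = (0.075/0.8000)·-7.5000 = -0.7031

(-0.0094, -0.4219, -0.7031)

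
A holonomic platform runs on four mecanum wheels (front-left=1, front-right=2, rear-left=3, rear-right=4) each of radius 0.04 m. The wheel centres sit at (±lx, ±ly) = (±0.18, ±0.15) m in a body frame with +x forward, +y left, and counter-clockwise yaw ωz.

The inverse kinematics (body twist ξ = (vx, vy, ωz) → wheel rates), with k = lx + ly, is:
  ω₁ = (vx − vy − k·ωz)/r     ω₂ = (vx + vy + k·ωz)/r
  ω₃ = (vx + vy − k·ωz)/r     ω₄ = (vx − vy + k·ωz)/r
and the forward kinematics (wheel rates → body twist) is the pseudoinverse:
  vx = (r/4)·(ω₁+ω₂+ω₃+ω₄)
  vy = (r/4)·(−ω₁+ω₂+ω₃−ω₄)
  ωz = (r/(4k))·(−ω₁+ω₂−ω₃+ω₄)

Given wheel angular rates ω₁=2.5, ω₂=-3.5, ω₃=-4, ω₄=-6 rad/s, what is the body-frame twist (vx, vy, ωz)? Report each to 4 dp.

(-0.1100, -0.0400, -0.2424)

k = lx + ly = 0.18 + 0.15 = 0.3300
ω₁+ω₂+ω₃+ω₄ = -11.0000  →  vx = (0.04/4)·-11.0000 = -0.1100
−ω₁+ω₂+ω₃−ω₄ = -4.0000  →  vy = (0.04/4)·-4.0000 = -0.0400
−ω₁+ω₂−ω₃+ω₄ = -8.0000  →  ωz = (0.04/1.3200)·-8.0000 = -0.2424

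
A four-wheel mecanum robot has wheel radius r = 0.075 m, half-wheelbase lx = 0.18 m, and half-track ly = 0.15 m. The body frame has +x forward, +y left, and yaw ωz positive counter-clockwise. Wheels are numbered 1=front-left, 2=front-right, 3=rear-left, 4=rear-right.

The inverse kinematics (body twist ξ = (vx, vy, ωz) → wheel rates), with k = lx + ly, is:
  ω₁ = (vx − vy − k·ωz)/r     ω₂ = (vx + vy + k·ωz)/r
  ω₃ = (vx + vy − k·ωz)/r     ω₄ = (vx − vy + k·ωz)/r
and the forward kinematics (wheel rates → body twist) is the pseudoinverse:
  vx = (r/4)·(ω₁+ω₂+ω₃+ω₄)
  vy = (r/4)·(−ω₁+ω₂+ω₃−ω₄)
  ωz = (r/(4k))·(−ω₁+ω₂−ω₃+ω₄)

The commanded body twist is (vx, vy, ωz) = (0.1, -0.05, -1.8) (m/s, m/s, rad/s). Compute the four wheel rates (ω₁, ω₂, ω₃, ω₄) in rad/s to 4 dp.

k = lx + ly = 0.18 + 0.15 = 0.3300;  k·ωz = 0.3300·-1.8 = -0.5940
ω₁ (FL) = (vx − vy − k·ωz)/r = 0.7440/0.075 = 9.9200
ω₂ (FR) = (vx + vy + k·ωz)/r = -0.5440/0.075 = -7.2533
ω₃ (RL) = (vx + vy − k·ωz)/r = 0.6440/0.075 = 8.5867
ω₄ (RR) = (vx − vy + k·ωz)/r = -0.4440/0.075 = -5.9200

(9.9200, -7.2533, 8.5867, -5.9200)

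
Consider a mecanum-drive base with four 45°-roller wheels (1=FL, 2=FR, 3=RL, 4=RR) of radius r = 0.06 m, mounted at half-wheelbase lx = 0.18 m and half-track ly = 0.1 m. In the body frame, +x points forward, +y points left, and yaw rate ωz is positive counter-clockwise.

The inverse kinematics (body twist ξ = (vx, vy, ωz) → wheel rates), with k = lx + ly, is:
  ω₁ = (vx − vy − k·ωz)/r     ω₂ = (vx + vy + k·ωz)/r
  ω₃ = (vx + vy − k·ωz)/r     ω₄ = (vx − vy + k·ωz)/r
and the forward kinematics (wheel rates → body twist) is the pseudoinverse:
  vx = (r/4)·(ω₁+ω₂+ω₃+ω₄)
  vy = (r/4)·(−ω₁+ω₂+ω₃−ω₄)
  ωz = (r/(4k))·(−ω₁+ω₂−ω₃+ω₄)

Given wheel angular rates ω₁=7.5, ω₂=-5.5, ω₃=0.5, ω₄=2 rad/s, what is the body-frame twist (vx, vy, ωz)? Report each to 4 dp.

k = lx + ly = 0.18 + 0.1 = 0.2800
ω₁+ω₂+ω₃+ω₄ = 4.5000  →  vx = (0.06/4)·4.5000 = 0.0675
−ω₁+ω₂+ω₃−ω₄ = -14.5000  →  vy = (0.06/4)·-14.5000 = -0.2175
−ω₁+ω₂−ω₃+ω₄ = -11.5000  →  ωz = (0.06/1.1200)·-11.5000 = -0.6161

(0.0675, -0.2175, -0.6161)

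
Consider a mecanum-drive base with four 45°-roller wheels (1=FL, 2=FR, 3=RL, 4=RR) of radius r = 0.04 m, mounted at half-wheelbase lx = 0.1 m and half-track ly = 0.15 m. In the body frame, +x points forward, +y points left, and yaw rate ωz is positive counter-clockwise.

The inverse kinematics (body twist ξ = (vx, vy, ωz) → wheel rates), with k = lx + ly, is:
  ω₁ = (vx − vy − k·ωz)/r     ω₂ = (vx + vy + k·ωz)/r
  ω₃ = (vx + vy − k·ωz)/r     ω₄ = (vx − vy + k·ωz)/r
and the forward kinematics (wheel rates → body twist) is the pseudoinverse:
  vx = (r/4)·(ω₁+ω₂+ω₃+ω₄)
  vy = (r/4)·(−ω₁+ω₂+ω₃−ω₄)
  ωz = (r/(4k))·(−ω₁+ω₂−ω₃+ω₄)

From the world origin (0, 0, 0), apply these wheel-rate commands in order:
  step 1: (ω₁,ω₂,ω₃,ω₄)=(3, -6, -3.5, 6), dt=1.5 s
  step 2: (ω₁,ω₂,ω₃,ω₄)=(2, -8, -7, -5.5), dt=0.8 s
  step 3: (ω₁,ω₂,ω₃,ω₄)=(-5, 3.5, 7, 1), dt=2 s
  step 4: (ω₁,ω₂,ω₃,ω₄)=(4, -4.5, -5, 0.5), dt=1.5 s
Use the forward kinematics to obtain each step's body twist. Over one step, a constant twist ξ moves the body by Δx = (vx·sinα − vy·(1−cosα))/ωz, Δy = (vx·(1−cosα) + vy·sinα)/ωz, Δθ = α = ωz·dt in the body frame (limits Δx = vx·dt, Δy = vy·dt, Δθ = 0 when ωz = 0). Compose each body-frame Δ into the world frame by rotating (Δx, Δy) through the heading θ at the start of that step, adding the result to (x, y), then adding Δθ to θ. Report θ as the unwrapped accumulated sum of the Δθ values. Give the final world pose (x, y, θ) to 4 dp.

(-0.0922, -0.2830, -0.2220)

step 1: ξ=(vx,vy,ωz)=(-0.0050, -0.1850, 0.0200), dt=1.5 → body Δ=(-0.0033, -0.2776, 0.0300) → world pose (-0.0033, -0.2776, 0.0300)
step 2: ξ=(vx,vy,ωz)=(-0.1850, -0.1150, -0.3400), dt=0.8 → body Δ=(-0.1586, -0.0709, -0.2720) → world pose (-0.1598, -0.3532, -0.2420)
step 3: ξ=(vx,vy,ωz)=(0.0650, 0.1450, 0.1000), dt=2.0 → body Δ=(0.1002, 0.3010, 0.2000) → world pose (0.0097, -0.0849, -0.0420)
step 4: ξ=(vx,vy,ωz)=(-0.0500, -0.1400, -0.1200), dt=1.5 → body Δ=(-0.0934, -0.2021, -0.1800) → world pose (-0.0922, -0.2830, -0.2220)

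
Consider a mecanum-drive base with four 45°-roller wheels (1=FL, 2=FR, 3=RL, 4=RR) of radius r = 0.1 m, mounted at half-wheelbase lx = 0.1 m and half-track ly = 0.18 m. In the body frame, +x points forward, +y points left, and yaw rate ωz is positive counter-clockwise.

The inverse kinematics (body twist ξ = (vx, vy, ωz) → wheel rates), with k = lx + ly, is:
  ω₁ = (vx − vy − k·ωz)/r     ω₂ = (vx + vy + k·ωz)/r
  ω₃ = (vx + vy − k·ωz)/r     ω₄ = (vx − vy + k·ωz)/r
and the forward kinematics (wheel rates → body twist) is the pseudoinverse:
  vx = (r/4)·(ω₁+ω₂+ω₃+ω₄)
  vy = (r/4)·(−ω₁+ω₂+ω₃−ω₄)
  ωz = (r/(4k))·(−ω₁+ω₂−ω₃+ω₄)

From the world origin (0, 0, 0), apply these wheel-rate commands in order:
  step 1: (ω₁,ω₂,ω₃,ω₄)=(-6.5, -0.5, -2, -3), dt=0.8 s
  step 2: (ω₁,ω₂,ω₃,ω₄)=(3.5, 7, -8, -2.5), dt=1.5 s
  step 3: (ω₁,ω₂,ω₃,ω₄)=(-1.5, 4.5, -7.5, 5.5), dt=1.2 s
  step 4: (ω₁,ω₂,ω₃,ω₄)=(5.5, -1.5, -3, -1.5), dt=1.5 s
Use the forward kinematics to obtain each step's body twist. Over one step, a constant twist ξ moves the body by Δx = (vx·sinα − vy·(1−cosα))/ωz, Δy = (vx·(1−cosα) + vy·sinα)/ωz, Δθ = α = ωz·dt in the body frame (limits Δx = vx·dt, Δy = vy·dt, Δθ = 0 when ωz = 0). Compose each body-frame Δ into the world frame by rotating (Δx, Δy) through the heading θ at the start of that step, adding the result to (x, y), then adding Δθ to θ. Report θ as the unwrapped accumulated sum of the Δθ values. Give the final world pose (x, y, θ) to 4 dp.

step 1: ξ=(vx,vy,ωz)=(-0.3000, 0.1750, 0.4464), dt=0.8 → body Δ=(-0.2597, 0.0946, 0.3571) → world pose (-0.2597, 0.0946, 0.3571)
step 2: ξ=(vx,vy,ωz)=(0.0000, -0.0500, 0.8036), dt=1.5 → body Δ=(0.0400, -0.0581, 1.2054) → world pose (-0.2019, 0.0542, 1.5625)
step 3: ξ=(vx,vy,ωz)=(0.0250, -0.1750, 1.6964), dt=1.2 → body Δ=(0.1626, -0.0709, 2.0357) → world pose (-0.1297, 0.2162, 3.5982)
step 4: ξ=(vx,vy,ωz)=(-0.0125, -0.2125, -0.4911), dt=1.5 → body Δ=(-0.1293, -0.2841, -0.7366) → world pose (-0.1389, 0.5282, 2.8616)

(-0.1389, 0.5282, 2.8616)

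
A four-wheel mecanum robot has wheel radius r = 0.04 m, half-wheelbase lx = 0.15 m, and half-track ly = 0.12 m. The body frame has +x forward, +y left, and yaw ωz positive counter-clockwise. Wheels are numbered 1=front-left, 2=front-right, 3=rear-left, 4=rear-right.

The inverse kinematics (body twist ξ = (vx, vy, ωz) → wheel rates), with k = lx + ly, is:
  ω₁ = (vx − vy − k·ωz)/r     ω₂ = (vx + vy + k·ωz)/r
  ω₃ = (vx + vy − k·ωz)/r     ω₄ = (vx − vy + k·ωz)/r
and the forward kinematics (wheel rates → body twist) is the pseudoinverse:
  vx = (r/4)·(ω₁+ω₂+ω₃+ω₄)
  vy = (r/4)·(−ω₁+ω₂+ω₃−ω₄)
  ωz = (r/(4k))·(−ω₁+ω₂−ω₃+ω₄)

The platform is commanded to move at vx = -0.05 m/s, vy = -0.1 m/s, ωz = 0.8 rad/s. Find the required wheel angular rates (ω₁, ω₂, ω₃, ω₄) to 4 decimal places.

(-4.1500, 1.6500, -9.1500, 6.6500)

k = lx + ly = 0.15 + 0.12 = 0.2700;  k·ωz = 0.2700·0.8 = 0.2160
ω₁ (FL) = (vx − vy − k·ωz)/r = -0.1660/0.04 = -4.1500
ω₂ (FR) = (vx + vy + k·ωz)/r = 0.0660/0.04 = 1.6500
ω₃ (RL) = (vx + vy − k·ωz)/r = -0.3660/0.04 = -9.1500
ω₄ (RR) = (vx − vy + k·ωz)/r = 0.2660/0.04 = 6.6500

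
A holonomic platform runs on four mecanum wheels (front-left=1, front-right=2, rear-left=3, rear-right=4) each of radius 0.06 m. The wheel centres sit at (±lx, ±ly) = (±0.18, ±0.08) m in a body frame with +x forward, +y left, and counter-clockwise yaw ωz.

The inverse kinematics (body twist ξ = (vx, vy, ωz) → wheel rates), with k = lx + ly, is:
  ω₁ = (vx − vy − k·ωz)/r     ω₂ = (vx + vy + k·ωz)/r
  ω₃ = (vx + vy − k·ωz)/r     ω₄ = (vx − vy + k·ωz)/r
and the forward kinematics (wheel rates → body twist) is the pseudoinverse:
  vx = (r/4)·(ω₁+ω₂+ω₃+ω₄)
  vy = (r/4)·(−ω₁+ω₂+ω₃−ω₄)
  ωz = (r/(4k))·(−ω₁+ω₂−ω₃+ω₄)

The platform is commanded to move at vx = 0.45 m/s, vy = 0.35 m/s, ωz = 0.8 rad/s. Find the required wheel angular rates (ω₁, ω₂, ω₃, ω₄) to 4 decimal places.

(-1.8000, 16.8000, 9.8667, 5.1333)

k = lx + ly = 0.18 + 0.08 = 0.2600;  k·ωz = 0.2600·0.8 = 0.2080
ω₁ (FL) = (vx − vy − k·ωz)/r = -0.1080/0.06 = -1.8000
ω₂ (FR) = (vx + vy + k·ωz)/r = 1.0080/0.06 = 16.8000
ω₃ (RL) = (vx + vy − k·ωz)/r = 0.5920/0.06 = 9.8667
ω₄ (RR) = (vx − vy + k·ωz)/r = 0.3080/0.06 = 5.1333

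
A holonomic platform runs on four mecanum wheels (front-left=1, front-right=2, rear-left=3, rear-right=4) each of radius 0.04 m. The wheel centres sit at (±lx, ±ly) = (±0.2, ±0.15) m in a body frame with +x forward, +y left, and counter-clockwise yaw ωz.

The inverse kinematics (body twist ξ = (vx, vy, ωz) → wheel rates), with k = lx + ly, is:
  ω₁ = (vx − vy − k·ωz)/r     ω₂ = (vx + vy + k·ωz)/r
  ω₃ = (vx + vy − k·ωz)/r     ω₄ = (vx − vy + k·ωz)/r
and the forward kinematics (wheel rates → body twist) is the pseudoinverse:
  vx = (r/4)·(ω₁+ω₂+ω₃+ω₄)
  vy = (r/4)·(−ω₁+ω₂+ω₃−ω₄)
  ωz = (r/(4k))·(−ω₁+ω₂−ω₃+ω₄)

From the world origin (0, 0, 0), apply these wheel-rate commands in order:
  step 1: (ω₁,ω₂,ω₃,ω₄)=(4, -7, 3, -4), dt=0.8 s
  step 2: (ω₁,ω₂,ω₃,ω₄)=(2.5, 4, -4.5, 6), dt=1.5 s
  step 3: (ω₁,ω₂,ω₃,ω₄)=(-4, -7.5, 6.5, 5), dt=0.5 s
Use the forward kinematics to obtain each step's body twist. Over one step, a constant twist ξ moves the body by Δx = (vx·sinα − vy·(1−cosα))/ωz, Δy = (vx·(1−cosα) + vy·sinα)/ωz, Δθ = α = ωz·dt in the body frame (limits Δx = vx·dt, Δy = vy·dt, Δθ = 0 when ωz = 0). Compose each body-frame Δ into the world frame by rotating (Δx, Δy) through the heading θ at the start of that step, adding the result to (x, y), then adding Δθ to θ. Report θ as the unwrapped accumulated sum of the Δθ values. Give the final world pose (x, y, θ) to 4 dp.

step 1: ξ=(vx,vy,ωz)=(-0.0400, -0.0400, -0.5143), dt=0.8 → body Δ=(-0.0376, -0.0246, -0.4114) → world pose (-0.0376, -0.0246, -0.4114)
step 2: ξ=(vx,vy,ωz)=(0.0800, -0.0900, 0.3429), dt=1.5 → body Δ=(0.1487, -0.0989, 0.5143) → world pose (0.0592, -0.1748, 0.1029)
step 3: ξ=(vx,vy,ωz)=(0.0000, -0.0200, -0.1429), dt=0.5 → body Δ=(-0.0004, -0.0100, -0.0714) → world pose (0.0598, -0.1848, 0.0314)

(0.0598, -0.1848, 0.0314)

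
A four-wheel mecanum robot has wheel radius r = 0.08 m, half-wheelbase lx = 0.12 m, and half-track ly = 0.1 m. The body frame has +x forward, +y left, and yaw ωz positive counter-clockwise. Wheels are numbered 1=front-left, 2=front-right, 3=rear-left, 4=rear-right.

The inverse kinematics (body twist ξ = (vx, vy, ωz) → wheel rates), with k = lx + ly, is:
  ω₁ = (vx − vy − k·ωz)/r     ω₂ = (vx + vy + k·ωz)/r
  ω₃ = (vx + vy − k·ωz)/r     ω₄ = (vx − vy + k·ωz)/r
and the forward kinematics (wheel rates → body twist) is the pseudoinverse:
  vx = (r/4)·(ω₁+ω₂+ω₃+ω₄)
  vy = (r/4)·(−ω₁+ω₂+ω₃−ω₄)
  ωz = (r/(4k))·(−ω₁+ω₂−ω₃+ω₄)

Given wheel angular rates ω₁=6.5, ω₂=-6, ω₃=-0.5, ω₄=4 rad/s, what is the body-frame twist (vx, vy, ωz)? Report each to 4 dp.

k = lx + ly = 0.12 + 0.1 = 0.2200
ω₁+ω₂+ω₃+ω₄ = 4.0000  →  vx = (0.08/4)·4.0000 = 0.0800
−ω₁+ω₂+ω₃−ω₄ = -17.0000  →  vy = (0.08/4)·-17.0000 = -0.3400
−ω₁+ω₂−ω₃+ω₄ = -8.0000  →  ωz = (0.08/0.8800)·-8.0000 = -0.7273

(0.0800, -0.3400, -0.7273)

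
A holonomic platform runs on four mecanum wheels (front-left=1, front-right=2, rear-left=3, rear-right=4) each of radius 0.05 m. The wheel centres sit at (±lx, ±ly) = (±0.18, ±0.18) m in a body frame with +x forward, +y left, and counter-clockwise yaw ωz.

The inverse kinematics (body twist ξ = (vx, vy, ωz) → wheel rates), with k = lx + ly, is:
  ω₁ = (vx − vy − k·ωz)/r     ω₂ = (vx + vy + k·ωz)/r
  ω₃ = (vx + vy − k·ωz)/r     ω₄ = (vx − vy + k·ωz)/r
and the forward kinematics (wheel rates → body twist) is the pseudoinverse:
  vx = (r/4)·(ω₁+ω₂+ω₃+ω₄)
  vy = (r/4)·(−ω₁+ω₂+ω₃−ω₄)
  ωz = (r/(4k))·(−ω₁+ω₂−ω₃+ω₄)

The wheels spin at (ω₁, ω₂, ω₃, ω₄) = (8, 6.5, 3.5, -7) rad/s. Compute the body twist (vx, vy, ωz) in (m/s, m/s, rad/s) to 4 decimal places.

(0.1375, 0.1125, -0.4167)

k = lx + ly = 0.18 + 0.18 = 0.3600
ω₁+ω₂+ω₃+ω₄ = 11.0000  →  vx = (0.05/4)·11.0000 = 0.1375
−ω₁+ω₂+ω₃−ω₄ = 9.0000  →  vy = (0.05/4)·9.0000 = 0.1125
−ω₁+ω₂−ω₃+ω₄ = -12.0000  →  ωz = (0.05/1.4400)·-12.0000 = -0.4167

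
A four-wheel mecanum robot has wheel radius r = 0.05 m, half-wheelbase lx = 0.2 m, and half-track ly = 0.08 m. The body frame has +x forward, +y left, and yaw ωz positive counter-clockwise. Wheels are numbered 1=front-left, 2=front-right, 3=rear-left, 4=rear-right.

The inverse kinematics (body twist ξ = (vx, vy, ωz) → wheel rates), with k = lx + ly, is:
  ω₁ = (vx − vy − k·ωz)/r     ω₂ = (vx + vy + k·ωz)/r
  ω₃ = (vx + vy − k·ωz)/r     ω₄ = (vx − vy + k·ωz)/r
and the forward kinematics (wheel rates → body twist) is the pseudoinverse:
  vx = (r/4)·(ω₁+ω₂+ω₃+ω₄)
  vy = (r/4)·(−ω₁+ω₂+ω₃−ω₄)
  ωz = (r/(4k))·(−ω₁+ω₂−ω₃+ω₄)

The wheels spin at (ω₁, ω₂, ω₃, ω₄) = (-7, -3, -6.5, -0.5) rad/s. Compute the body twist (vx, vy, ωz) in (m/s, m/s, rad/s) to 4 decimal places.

k = lx + ly = 0.2 + 0.08 = 0.2800
ω₁+ω₂+ω₃+ω₄ = -17.0000  →  vx = (0.05/4)·-17.0000 = -0.2125
−ω₁+ω₂+ω₃−ω₄ = -2.0000  →  vy = (0.05/4)·-2.0000 = -0.0250
−ω₁+ω₂−ω₃+ω₄ = 10.0000  →  ωz = (0.05/1.1200)·10.0000 = 0.4464

(-0.2125, -0.0250, 0.4464)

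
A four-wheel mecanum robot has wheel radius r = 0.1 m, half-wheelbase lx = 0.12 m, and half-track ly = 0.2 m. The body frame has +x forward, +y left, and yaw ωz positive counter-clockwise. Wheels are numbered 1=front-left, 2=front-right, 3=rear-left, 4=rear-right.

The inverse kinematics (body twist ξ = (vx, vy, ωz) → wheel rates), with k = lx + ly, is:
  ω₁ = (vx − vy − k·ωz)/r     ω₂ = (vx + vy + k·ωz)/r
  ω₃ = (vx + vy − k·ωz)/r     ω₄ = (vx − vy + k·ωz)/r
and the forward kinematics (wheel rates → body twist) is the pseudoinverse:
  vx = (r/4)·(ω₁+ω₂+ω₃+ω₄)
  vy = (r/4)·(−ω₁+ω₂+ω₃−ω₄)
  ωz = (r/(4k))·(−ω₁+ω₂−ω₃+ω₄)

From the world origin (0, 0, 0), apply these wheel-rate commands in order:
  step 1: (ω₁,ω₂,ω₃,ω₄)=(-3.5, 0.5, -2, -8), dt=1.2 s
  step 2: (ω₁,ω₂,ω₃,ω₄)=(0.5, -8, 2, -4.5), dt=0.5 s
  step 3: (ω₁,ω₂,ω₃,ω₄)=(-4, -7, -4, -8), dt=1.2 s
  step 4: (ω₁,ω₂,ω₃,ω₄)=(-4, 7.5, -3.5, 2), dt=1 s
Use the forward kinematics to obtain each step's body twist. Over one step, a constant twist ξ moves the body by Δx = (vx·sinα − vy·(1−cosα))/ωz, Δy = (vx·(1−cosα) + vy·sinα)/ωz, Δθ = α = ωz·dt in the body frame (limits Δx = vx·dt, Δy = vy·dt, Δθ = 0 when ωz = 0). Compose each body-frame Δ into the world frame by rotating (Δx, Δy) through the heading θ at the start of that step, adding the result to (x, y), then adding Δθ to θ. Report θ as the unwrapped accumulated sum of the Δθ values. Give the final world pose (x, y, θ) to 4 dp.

step 1: ξ=(vx,vy,ωz)=(-0.3250, 0.2500, -0.1562), dt=1.2 → body Δ=(-0.3597, 0.3347, -0.1875) → world pose (-0.3597, 0.3347, -0.1875)
step 2: ξ=(vx,vy,ωz)=(-0.2500, -0.0500, -1.1719), dt=0.5 → body Δ=(-0.1251, 0.0120, -0.5859) → world pose (-0.4803, 0.3698, -0.7734)
step 3: ξ=(vx,vy,ωz)=(-0.5750, 0.0250, -0.5469), dt=1.2 → body Δ=(-0.6320, 0.2463, -0.6562) → world pose (-0.7605, 0.9876, -1.4297)
step 4: ξ=(vx,vy,ωz)=(0.0500, 0.1500, 1.3281), dt=1.0 → body Δ=(-0.0493, 0.1382, 1.3281) → world pose (-0.6306, 1.0558, -0.1016)

(-0.6306, 1.0558, -0.1016)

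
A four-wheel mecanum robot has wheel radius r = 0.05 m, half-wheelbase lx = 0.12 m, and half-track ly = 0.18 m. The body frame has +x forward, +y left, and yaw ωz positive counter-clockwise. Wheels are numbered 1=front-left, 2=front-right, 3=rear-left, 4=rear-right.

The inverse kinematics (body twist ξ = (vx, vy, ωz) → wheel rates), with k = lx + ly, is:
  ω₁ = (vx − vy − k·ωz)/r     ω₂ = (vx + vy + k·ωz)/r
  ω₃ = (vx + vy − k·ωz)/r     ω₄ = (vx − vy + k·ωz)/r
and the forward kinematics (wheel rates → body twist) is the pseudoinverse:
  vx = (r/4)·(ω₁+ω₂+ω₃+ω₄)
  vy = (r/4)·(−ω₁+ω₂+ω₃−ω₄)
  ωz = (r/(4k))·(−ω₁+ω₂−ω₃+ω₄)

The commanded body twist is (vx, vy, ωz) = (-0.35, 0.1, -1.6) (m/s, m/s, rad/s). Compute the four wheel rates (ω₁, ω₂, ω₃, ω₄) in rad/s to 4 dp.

(0.6000, -14.6000, 4.6000, -18.6000)

k = lx + ly = 0.12 + 0.18 = 0.3000;  k·ωz = 0.3000·-1.6 = -0.4800
ω₁ (FL) = (vx − vy − k·ωz)/r = 0.0300/0.05 = 0.6000
ω₂ (FR) = (vx + vy + k·ωz)/r = -0.7300/0.05 = -14.6000
ω₃ (RL) = (vx + vy − k·ωz)/r = 0.2300/0.05 = 4.6000
ω₄ (RR) = (vx − vy + k·ωz)/r = -0.9300/0.05 = -18.6000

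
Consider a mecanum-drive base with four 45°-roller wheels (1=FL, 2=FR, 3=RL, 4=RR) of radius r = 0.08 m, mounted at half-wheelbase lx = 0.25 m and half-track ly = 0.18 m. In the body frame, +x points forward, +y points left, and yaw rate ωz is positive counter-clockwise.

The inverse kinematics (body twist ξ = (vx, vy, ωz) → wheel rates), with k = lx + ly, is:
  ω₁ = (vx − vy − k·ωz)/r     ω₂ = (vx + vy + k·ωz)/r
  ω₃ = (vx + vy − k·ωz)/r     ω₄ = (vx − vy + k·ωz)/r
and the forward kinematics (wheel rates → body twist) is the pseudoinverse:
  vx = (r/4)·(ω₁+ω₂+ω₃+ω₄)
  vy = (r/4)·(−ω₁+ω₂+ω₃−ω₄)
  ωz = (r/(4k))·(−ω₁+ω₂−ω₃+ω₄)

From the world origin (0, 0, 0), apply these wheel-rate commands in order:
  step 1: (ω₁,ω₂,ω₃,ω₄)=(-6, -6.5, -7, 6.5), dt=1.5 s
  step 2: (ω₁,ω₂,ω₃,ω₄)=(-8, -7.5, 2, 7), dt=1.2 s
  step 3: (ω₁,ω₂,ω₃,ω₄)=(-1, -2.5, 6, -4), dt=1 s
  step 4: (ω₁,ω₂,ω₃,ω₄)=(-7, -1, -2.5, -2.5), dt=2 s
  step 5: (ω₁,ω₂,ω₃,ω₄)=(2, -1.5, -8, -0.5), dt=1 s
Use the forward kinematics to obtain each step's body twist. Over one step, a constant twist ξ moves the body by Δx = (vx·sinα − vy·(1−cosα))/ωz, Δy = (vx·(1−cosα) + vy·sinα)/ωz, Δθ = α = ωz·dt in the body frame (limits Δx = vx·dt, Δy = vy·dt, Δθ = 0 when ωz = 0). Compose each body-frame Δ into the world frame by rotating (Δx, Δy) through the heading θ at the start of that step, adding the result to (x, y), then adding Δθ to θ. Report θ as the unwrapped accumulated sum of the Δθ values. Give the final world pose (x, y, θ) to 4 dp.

step 1: ξ=(vx,vy,ωz)=(-0.2600, -0.2800, 0.6047), dt=1.5 → body Δ=(-0.1609, -0.5298, 0.9070) → world pose (-0.1609, -0.5298, 0.9070)
step 2: ξ=(vx,vy,ωz)=(-0.1300, -0.0900, 0.2558), dt=1.2 → body Δ=(-0.1371, -0.1301, 0.3070) → world pose (-0.1430, -0.7179, 1.2140)
step 3: ξ=(vx,vy,ωz)=(-0.0300, 0.1700, -0.5349), dt=1.0 → body Δ=(0.0158, 0.1698, -0.5349) → world pose (-0.2966, -0.6438, 0.6791)
step 4: ξ=(vx,vy,ωz)=(-0.2600, 0.1200, 0.2791), dt=2.0 → body Δ=(-0.5587, 0.0863, 0.5581) → world pose (-0.7855, -0.9275, 1.2372)
step 5: ξ=(vx,vy,ωz)=(-0.1600, -0.2200, 0.1860), dt=1.0 → body Δ=(-0.1387, -0.2336, 0.1860) → world pose (-0.6103, -1.1350, 1.4233)

(-0.6103, -1.1350, 1.4233)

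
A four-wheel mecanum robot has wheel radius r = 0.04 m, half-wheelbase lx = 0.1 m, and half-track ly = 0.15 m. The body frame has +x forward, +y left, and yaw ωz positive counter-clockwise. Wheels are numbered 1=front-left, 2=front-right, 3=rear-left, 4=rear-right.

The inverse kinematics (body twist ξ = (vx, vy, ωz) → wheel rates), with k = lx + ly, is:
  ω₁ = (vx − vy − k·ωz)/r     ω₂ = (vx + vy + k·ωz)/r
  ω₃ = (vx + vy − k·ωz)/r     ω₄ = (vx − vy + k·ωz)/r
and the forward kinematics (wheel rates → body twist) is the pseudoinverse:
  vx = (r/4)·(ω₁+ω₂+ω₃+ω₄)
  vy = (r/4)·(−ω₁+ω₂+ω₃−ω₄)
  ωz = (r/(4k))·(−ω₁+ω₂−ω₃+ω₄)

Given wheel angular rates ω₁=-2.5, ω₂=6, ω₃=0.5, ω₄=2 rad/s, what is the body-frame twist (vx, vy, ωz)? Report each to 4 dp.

k = lx + ly = 0.1 + 0.15 = 0.2500
ω₁+ω₂+ω₃+ω₄ = 6.0000  →  vx = (0.04/4)·6.0000 = 0.0600
−ω₁+ω₂+ω₃−ω₄ = 7.0000  →  vy = (0.04/4)·7.0000 = 0.0700
−ω₁+ω₂−ω₃+ω₄ = 10.0000  →  ωz = (0.04/1.0000)·10.0000 = 0.4000

(0.0600, 0.0700, 0.4000)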